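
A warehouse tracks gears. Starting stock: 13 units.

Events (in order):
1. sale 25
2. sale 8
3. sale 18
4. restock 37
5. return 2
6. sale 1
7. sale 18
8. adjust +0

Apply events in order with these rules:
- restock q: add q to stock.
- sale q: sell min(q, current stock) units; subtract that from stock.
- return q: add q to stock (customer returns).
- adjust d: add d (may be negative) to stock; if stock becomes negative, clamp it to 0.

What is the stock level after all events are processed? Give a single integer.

Processing events:
Start: stock = 13
  Event 1 (sale 25): sell min(25,13)=13. stock: 13 - 13 = 0. total_sold = 13
  Event 2 (sale 8): sell min(8,0)=0. stock: 0 - 0 = 0. total_sold = 13
  Event 3 (sale 18): sell min(18,0)=0. stock: 0 - 0 = 0. total_sold = 13
  Event 4 (restock 37): 0 + 37 = 37
  Event 5 (return 2): 37 + 2 = 39
  Event 6 (sale 1): sell min(1,39)=1. stock: 39 - 1 = 38. total_sold = 14
  Event 7 (sale 18): sell min(18,38)=18. stock: 38 - 18 = 20. total_sold = 32
  Event 8 (adjust +0): 20 + 0 = 20
Final: stock = 20, total_sold = 32

Answer: 20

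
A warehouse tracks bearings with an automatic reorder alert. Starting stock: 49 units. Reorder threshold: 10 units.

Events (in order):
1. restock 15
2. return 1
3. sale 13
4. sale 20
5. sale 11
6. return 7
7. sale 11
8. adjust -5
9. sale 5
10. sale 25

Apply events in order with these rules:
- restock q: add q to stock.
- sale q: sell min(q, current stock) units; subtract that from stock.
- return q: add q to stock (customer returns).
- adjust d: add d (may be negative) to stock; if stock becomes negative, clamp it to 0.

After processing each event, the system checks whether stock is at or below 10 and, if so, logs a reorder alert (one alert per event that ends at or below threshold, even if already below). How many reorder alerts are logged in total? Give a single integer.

Answer: 2

Derivation:
Processing events:
Start: stock = 49
  Event 1 (restock 15): 49 + 15 = 64
  Event 2 (return 1): 64 + 1 = 65
  Event 3 (sale 13): sell min(13,65)=13. stock: 65 - 13 = 52. total_sold = 13
  Event 4 (sale 20): sell min(20,52)=20. stock: 52 - 20 = 32. total_sold = 33
  Event 5 (sale 11): sell min(11,32)=11. stock: 32 - 11 = 21. total_sold = 44
  Event 6 (return 7): 21 + 7 = 28
  Event 7 (sale 11): sell min(11,28)=11. stock: 28 - 11 = 17. total_sold = 55
  Event 8 (adjust -5): 17 + -5 = 12
  Event 9 (sale 5): sell min(5,12)=5. stock: 12 - 5 = 7. total_sold = 60
  Event 10 (sale 25): sell min(25,7)=7. stock: 7 - 7 = 0. total_sold = 67
Final: stock = 0, total_sold = 67

Checking against threshold 10:
  After event 1: stock=64 > 10
  After event 2: stock=65 > 10
  After event 3: stock=52 > 10
  After event 4: stock=32 > 10
  After event 5: stock=21 > 10
  After event 6: stock=28 > 10
  After event 7: stock=17 > 10
  After event 8: stock=12 > 10
  After event 9: stock=7 <= 10 -> ALERT
  After event 10: stock=0 <= 10 -> ALERT
Alert events: [9, 10]. Count = 2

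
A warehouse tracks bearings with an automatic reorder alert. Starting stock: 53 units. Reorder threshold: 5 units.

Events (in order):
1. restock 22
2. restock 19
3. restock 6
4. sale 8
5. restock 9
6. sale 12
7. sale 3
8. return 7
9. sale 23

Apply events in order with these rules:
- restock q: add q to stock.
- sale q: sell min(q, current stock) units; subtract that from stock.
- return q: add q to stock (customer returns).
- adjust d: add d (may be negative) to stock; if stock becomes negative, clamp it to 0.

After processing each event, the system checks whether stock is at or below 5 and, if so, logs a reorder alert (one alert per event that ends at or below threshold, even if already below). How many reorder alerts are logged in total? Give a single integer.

Answer: 0

Derivation:
Processing events:
Start: stock = 53
  Event 1 (restock 22): 53 + 22 = 75
  Event 2 (restock 19): 75 + 19 = 94
  Event 3 (restock 6): 94 + 6 = 100
  Event 4 (sale 8): sell min(8,100)=8. stock: 100 - 8 = 92. total_sold = 8
  Event 5 (restock 9): 92 + 9 = 101
  Event 6 (sale 12): sell min(12,101)=12. stock: 101 - 12 = 89. total_sold = 20
  Event 7 (sale 3): sell min(3,89)=3. stock: 89 - 3 = 86. total_sold = 23
  Event 8 (return 7): 86 + 7 = 93
  Event 9 (sale 23): sell min(23,93)=23. stock: 93 - 23 = 70. total_sold = 46
Final: stock = 70, total_sold = 46

Checking against threshold 5:
  After event 1: stock=75 > 5
  After event 2: stock=94 > 5
  After event 3: stock=100 > 5
  After event 4: stock=92 > 5
  After event 5: stock=101 > 5
  After event 6: stock=89 > 5
  After event 7: stock=86 > 5
  After event 8: stock=93 > 5
  After event 9: stock=70 > 5
Alert events: []. Count = 0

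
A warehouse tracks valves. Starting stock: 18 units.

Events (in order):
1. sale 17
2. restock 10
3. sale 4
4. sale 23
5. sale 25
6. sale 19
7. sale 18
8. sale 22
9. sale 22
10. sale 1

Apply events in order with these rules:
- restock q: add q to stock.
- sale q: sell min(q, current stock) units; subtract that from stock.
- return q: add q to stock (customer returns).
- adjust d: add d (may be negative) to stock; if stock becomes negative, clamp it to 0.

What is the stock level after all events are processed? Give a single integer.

Answer: 0

Derivation:
Processing events:
Start: stock = 18
  Event 1 (sale 17): sell min(17,18)=17. stock: 18 - 17 = 1. total_sold = 17
  Event 2 (restock 10): 1 + 10 = 11
  Event 3 (sale 4): sell min(4,11)=4. stock: 11 - 4 = 7. total_sold = 21
  Event 4 (sale 23): sell min(23,7)=7. stock: 7 - 7 = 0. total_sold = 28
  Event 5 (sale 25): sell min(25,0)=0. stock: 0 - 0 = 0. total_sold = 28
  Event 6 (sale 19): sell min(19,0)=0. stock: 0 - 0 = 0. total_sold = 28
  Event 7 (sale 18): sell min(18,0)=0. stock: 0 - 0 = 0. total_sold = 28
  Event 8 (sale 22): sell min(22,0)=0. stock: 0 - 0 = 0. total_sold = 28
  Event 9 (sale 22): sell min(22,0)=0. stock: 0 - 0 = 0. total_sold = 28
  Event 10 (sale 1): sell min(1,0)=0. stock: 0 - 0 = 0. total_sold = 28
Final: stock = 0, total_sold = 28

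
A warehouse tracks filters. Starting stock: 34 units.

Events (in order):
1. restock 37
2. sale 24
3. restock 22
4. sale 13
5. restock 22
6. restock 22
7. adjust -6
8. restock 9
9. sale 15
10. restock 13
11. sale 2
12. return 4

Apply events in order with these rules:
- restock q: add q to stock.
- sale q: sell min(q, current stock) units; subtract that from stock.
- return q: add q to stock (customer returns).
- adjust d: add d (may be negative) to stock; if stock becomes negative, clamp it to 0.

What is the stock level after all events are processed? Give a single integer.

Processing events:
Start: stock = 34
  Event 1 (restock 37): 34 + 37 = 71
  Event 2 (sale 24): sell min(24,71)=24. stock: 71 - 24 = 47. total_sold = 24
  Event 3 (restock 22): 47 + 22 = 69
  Event 4 (sale 13): sell min(13,69)=13. stock: 69 - 13 = 56. total_sold = 37
  Event 5 (restock 22): 56 + 22 = 78
  Event 6 (restock 22): 78 + 22 = 100
  Event 7 (adjust -6): 100 + -6 = 94
  Event 8 (restock 9): 94 + 9 = 103
  Event 9 (sale 15): sell min(15,103)=15. stock: 103 - 15 = 88. total_sold = 52
  Event 10 (restock 13): 88 + 13 = 101
  Event 11 (sale 2): sell min(2,101)=2. stock: 101 - 2 = 99. total_sold = 54
  Event 12 (return 4): 99 + 4 = 103
Final: stock = 103, total_sold = 54

Answer: 103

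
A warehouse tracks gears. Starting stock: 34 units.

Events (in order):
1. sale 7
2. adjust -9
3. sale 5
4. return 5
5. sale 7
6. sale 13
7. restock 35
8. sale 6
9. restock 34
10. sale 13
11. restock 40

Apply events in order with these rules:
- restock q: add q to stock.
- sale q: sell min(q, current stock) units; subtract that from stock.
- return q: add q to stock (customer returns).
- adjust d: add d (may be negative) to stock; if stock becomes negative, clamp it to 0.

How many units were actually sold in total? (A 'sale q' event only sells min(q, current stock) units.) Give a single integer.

Answer: 49

Derivation:
Processing events:
Start: stock = 34
  Event 1 (sale 7): sell min(7,34)=7. stock: 34 - 7 = 27. total_sold = 7
  Event 2 (adjust -9): 27 + -9 = 18
  Event 3 (sale 5): sell min(5,18)=5. stock: 18 - 5 = 13. total_sold = 12
  Event 4 (return 5): 13 + 5 = 18
  Event 5 (sale 7): sell min(7,18)=7. stock: 18 - 7 = 11. total_sold = 19
  Event 6 (sale 13): sell min(13,11)=11. stock: 11 - 11 = 0. total_sold = 30
  Event 7 (restock 35): 0 + 35 = 35
  Event 8 (sale 6): sell min(6,35)=6. stock: 35 - 6 = 29. total_sold = 36
  Event 9 (restock 34): 29 + 34 = 63
  Event 10 (sale 13): sell min(13,63)=13. stock: 63 - 13 = 50. total_sold = 49
  Event 11 (restock 40): 50 + 40 = 90
Final: stock = 90, total_sold = 49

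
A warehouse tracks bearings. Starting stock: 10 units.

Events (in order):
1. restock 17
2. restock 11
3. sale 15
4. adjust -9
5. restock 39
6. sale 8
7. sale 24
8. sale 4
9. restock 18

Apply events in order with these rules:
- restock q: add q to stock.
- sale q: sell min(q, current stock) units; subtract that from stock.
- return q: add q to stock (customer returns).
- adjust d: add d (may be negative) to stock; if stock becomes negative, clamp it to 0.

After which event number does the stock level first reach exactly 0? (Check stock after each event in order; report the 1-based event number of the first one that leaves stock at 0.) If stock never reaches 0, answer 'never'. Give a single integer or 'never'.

Processing events:
Start: stock = 10
  Event 1 (restock 17): 10 + 17 = 27
  Event 2 (restock 11): 27 + 11 = 38
  Event 3 (sale 15): sell min(15,38)=15. stock: 38 - 15 = 23. total_sold = 15
  Event 4 (adjust -9): 23 + -9 = 14
  Event 5 (restock 39): 14 + 39 = 53
  Event 6 (sale 8): sell min(8,53)=8. stock: 53 - 8 = 45. total_sold = 23
  Event 7 (sale 24): sell min(24,45)=24. stock: 45 - 24 = 21. total_sold = 47
  Event 8 (sale 4): sell min(4,21)=4. stock: 21 - 4 = 17. total_sold = 51
  Event 9 (restock 18): 17 + 18 = 35
Final: stock = 35, total_sold = 51

Stock never reaches 0.

Answer: never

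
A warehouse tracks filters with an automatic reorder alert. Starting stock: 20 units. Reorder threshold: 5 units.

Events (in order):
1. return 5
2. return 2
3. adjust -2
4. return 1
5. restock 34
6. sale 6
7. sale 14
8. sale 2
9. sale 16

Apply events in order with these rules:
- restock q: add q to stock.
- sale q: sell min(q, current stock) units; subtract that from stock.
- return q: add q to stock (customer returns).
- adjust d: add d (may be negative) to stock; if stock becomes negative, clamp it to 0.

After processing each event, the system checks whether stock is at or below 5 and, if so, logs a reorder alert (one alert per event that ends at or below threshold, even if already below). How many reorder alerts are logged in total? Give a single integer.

Answer: 0

Derivation:
Processing events:
Start: stock = 20
  Event 1 (return 5): 20 + 5 = 25
  Event 2 (return 2): 25 + 2 = 27
  Event 3 (adjust -2): 27 + -2 = 25
  Event 4 (return 1): 25 + 1 = 26
  Event 5 (restock 34): 26 + 34 = 60
  Event 6 (sale 6): sell min(6,60)=6. stock: 60 - 6 = 54. total_sold = 6
  Event 7 (sale 14): sell min(14,54)=14. stock: 54 - 14 = 40. total_sold = 20
  Event 8 (sale 2): sell min(2,40)=2. stock: 40 - 2 = 38. total_sold = 22
  Event 9 (sale 16): sell min(16,38)=16. stock: 38 - 16 = 22. total_sold = 38
Final: stock = 22, total_sold = 38

Checking against threshold 5:
  After event 1: stock=25 > 5
  After event 2: stock=27 > 5
  After event 3: stock=25 > 5
  After event 4: stock=26 > 5
  After event 5: stock=60 > 5
  After event 6: stock=54 > 5
  After event 7: stock=40 > 5
  After event 8: stock=38 > 5
  After event 9: stock=22 > 5
Alert events: []. Count = 0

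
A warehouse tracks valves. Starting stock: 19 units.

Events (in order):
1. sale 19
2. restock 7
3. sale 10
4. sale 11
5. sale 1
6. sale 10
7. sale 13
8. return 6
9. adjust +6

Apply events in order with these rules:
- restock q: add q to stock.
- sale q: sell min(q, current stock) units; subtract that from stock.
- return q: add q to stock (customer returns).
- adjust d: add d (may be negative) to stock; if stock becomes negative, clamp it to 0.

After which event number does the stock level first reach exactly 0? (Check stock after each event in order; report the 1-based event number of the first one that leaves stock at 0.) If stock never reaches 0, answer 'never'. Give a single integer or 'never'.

Answer: 1

Derivation:
Processing events:
Start: stock = 19
  Event 1 (sale 19): sell min(19,19)=19. stock: 19 - 19 = 0. total_sold = 19
  Event 2 (restock 7): 0 + 7 = 7
  Event 3 (sale 10): sell min(10,7)=7. stock: 7 - 7 = 0. total_sold = 26
  Event 4 (sale 11): sell min(11,0)=0. stock: 0 - 0 = 0. total_sold = 26
  Event 5 (sale 1): sell min(1,0)=0. stock: 0 - 0 = 0. total_sold = 26
  Event 6 (sale 10): sell min(10,0)=0. stock: 0 - 0 = 0. total_sold = 26
  Event 7 (sale 13): sell min(13,0)=0. stock: 0 - 0 = 0. total_sold = 26
  Event 8 (return 6): 0 + 6 = 6
  Event 9 (adjust +6): 6 + 6 = 12
Final: stock = 12, total_sold = 26

First zero at event 1.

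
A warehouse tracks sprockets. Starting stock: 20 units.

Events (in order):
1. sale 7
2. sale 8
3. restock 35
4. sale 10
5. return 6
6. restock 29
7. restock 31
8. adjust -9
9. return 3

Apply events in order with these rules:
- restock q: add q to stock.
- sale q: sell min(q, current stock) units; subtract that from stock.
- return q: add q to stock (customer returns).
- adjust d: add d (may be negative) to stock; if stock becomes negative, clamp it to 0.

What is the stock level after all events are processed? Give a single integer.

Processing events:
Start: stock = 20
  Event 1 (sale 7): sell min(7,20)=7. stock: 20 - 7 = 13. total_sold = 7
  Event 2 (sale 8): sell min(8,13)=8. stock: 13 - 8 = 5. total_sold = 15
  Event 3 (restock 35): 5 + 35 = 40
  Event 4 (sale 10): sell min(10,40)=10. stock: 40 - 10 = 30. total_sold = 25
  Event 5 (return 6): 30 + 6 = 36
  Event 6 (restock 29): 36 + 29 = 65
  Event 7 (restock 31): 65 + 31 = 96
  Event 8 (adjust -9): 96 + -9 = 87
  Event 9 (return 3): 87 + 3 = 90
Final: stock = 90, total_sold = 25

Answer: 90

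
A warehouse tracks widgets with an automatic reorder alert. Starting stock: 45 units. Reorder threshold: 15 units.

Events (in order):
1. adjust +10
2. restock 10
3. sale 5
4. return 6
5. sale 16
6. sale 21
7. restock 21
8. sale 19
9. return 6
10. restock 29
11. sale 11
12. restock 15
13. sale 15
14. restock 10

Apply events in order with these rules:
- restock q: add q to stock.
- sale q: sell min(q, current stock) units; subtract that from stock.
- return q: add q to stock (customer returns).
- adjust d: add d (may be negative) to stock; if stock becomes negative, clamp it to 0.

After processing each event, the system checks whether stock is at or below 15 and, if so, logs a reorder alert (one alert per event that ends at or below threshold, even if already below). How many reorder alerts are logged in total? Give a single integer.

Processing events:
Start: stock = 45
  Event 1 (adjust +10): 45 + 10 = 55
  Event 2 (restock 10): 55 + 10 = 65
  Event 3 (sale 5): sell min(5,65)=5. stock: 65 - 5 = 60. total_sold = 5
  Event 4 (return 6): 60 + 6 = 66
  Event 5 (sale 16): sell min(16,66)=16. stock: 66 - 16 = 50. total_sold = 21
  Event 6 (sale 21): sell min(21,50)=21. stock: 50 - 21 = 29. total_sold = 42
  Event 7 (restock 21): 29 + 21 = 50
  Event 8 (sale 19): sell min(19,50)=19. stock: 50 - 19 = 31. total_sold = 61
  Event 9 (return 6): 31 + 6 = 37
  Event 10 (restock 29): 37 + 29 = 66
  Event 11 (sale 11): sell min(11,66)=11. stock: 66 - 11 = 55. total_sold = 72
  Event 12 (restock 15): 55 + 15 = 70
  Event 13 (sale 15): sell min(15,70)=15. stock: 70 - 15 = 55. total_sold = 87
  Event 14 (restock 10): 55 + 10 = 65
Final: stock = 65, total_sold = 87

Checking against threshold 15:
  After event 1: stock=55 > 15
  After event 2: stock=65 > 15
  After event 3: stock=60 > 15
  After event 4: stock=66 > 15
  After event 5: stock=50 > 15
  After event 6: stock=29 > 15
  After event 7: stock=50 > 15
  After event 8: stock=31 > 15
  After event 9: stock=37 > 15
  After event 10: stock=66 > 15
  After event 11: stock=55 > 15
  After event 12: stock=70 > 15
  After event 13: stock=55 > 15
  After event 14: stock=65 > 15
Alert events: []. Count = 0

Answer: 0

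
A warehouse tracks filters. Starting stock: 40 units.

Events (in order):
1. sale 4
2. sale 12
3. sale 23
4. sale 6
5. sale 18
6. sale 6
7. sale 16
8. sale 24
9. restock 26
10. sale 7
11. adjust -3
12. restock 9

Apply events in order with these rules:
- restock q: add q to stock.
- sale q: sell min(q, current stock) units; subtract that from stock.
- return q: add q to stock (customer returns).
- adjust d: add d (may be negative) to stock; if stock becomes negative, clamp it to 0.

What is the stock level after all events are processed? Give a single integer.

Answer: 25

Derivation:
Processing events:
Start: stock = 40
  Event 1 (sale 4): sell min(4,40)=4. stock: 40 - 4 = 36. total_sold = 4
  Event 2 (sale 12): sell min(12,36)=12. stock: 36 - 12 = 24. total_sold = 16
  Event 3 (sale 23): sell min(23,24)=23. stock: 24 - 23 = 1. total_sold = 39
  Event 4 (sale 6): sell min(6,1)=1. stock: 1 - 1 = 0. total_sold = 40
  Event 5 (sale 18): sell min(18,0)=0. stock: 0 - 0 = 0. total_sold = 40
  Event 6 (sale 6): sell min(6,0)=0. stock: 0 - 0 = 0. total_sold = 40
  Event 7 (sale 16): sell min(16,0)=0. stock: 0 - 0 = 0. total_sold = 40
  Event 8 (sale 24): sell min(24,0)=0. stock: 0 - 0 = 0. total_sold = 40
  Event 9 (restock 26): 0 + 26 = 26
  Event 10 (sale 7): sell min(7,26)=7. stock: 26 - 7 = 19. total_sold = 47
  Event 11 (adjust -3): 19 + -3 = 16
  Event 12 (restock 9): 16 + 9 = 25
Final: stock = 25, total_sold = 47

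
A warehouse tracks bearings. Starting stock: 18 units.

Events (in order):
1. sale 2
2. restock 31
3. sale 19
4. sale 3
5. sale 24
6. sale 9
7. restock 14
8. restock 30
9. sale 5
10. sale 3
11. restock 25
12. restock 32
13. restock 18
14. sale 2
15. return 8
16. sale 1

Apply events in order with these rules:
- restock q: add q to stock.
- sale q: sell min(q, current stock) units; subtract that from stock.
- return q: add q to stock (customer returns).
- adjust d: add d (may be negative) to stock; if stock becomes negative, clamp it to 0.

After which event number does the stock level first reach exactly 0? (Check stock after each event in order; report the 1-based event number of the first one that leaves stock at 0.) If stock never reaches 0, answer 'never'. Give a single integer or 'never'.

Answer: 6

Derivation:
Processing events:
Start: stock = 18
  Event 1 (sale 2): sell min(2,18)=2. stock: 18 - 2 = 16. total_sold = 2
  Event 2 (restock 31): 16 + 31 = 47
  Event 3 (sale 19): sell min(19,47)=19. stock: 47 - 19 = 28. total_sold = 21
  Event 4 (sale 3): sell min(3,28)=3. stock: 28 - 3 = 25. total_sold = 24
  Event 5 (sale 24): sell min(24,25)=24. stock: 25 - 24 = 1. total_sold = 48
  Event 6 (sale 9): sell min(9,1)=1. stock: 1 - 1 = 0. total_sold = 49
  Event 7 (restock 14): 0 + 14 = 14
  Event 8 (restock 30): 14 + 30 = 44
  Event 9 (sale 5): sell min(5,44)=5. stock: 44 - 5 = 39. total_sold = 54
  Event 10 (sale 3): sell min(3,39)=3. stock: 39 - 3 = 36. total_sold = 57
  Event 11 (restock 25): 36 + 25 = 61
  Event 12 (restock 32): 61 + 32 = 93
  Event 13 (restock 18): 93 + 18 = 111
  Event 14 (sale 2): sell min(2,111)=2. stock: 111 - 2 = 109. total_sold = 59
  Event 15 (return 8): 109 + 8 = 117
  Event 16 (sale 1): sell min(1,117)=1. stock: 117 - 1 = 116. total_sold = 60
Final: stock = 116, total_sold = 60

First zero at event 6.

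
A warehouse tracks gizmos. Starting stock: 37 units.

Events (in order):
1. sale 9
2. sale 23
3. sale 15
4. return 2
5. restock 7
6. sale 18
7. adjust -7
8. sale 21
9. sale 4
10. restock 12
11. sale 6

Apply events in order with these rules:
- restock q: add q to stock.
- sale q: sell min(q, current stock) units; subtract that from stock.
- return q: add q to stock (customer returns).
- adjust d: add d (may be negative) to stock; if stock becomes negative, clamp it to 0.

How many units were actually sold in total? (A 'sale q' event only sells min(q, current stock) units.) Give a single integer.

Answer: 52

Derivation:
Processing events:
Start: stock = 37
  Event 1 (sale 9): sell min(9,37)=9. stock: 37 - 9 = 28. total_sold = 9
  Event 2 (sale 23): sell min(23,28)=23. stock: 28 - 23 = 5. total_sold = 32
  Event 3 (sale 15): sell min(15,5)=5. stock: 5 - 5 = 0. total_sold = 37
  Event 4 (return 2): 0 + 2 = 2
  Event 5 (restock 7): 2 + 7 = 9
  Event 6 (sale 18): sell min(18,9)=9. stock: 9 - 9 = 0. total_sold = 46
  Event 7 (adjust -7): 0 + -7 = 0 (clamped to 0)
  Event 8 (sale 21): sell min(21,0)=0. stock: 0 - 0 = 0. total_sold = 46
  Event 9 (sale 4): sell min(4,0)=0. stock: 0 - 0 = 0. total_sold = 46
  Event 10 (restock 12): 0 + 12 = 12
  Event 11 (sale 6): sell min(6,12)=6. stock: 12 - 6 = 6. total_sold = 52
Final: stock = 6, total_sold = 52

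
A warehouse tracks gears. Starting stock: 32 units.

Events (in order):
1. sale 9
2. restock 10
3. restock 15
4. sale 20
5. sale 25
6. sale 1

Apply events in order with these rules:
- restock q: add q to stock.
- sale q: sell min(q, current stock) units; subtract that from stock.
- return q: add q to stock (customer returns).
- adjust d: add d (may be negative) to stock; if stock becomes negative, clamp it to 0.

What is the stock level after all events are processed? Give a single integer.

Answer: 2

Derivation:
Processing events:
Start: stock = 32
  Event 1 (sale 9): sell min(9,32)=9. stock: 32 - 9 = 23. total_sold = 9
  Event 2 (restock 10): 23 + 10 = 33
  Event 3 (restock 15): 33 + 15 = 48
  Event 4 (sale 20): sell min(20,48)=20. stock: 48 - 20 = 28. total_sold = 29
  Event 5 (sale 25): sell min(25,28)=25. stock: 28 - 25 = 3. total_sold = 54
  Event 6 (sale 1): sell min(1,3)=1. stock: 3 - 1 = 2. total_sold = 55
Final: stock = 2, total_sold = 55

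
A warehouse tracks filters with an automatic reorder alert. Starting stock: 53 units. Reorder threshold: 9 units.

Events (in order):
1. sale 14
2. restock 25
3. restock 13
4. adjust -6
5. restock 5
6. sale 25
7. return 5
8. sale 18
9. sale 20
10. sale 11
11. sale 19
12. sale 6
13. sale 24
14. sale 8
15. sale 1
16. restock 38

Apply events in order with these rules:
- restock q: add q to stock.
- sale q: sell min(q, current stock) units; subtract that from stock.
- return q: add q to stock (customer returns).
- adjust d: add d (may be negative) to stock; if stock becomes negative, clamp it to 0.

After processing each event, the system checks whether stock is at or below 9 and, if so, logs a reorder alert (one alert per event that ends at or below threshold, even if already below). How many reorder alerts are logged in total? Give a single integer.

Processing events:
Start: stock = 53
  Event 1 (sale 14): sell min(14,53)=14. stock: 53 - 14 = 39. total_sold = 14
  Event 2 (restock 25): 39 + 25 = 64
  Event 3 (restock 13): 64 + 13 = 77
  Event 4 (adjust -6): 77 + -6 = 71
  Event 5 (restock 5): 71 + 5 = 76
  Event 6 (sale 25): sell min(25,76)=25. stock: 76 - 25 = 51. total_sold = 39
  Event 7 (return 5): 51 + 5 = 56
  Event 8 (sale 18): sell min(18,56)=18. stock: 56 - 18 = 38. total_sold = 57
  Event 9 (sale 20): sell min(20,38)=20. stock: 38 - 20 = 18. total_sold = 77
  Event 10 (sale 11): sell min(11,18)=11. stock: 18 - 11 = 7. total_sold = 88
  Event 11 (sale 19): sell min(19,7)=7. stock: 7 - 7 = 0. total_sold = 95
  Event 12 (sale 6): sell min(6,0)=0. stock: 0 - 0 = 0. total_sold = 95
  Event 13 (sale 24): sell min(24,0)=0. stock: 0 - 0 = 0. total_sold = 95
  Event 14 (sale 8): sell min(8,0)=0. stock: 0 - 0 = 0. total_sold = 95
  Event 15 (sale 1): sell min(1,0)=0. stock: 0 - 0 = 0. total_sold = 95
  Event 16 (restock 38): 0 + 38 = 38
Final: stock = 38, total_sold = 95

Checking against threshold 9:
  After event 1: stock=39 > 9
  After event 2: stock=64 > 9
  After event 3: stock=77 > 9
  After event 4: stock=71 > 9
  After event 5: stock=76 > 9
  After event 6: stock=51 > 9
  After event 7: stock=56 > 9
  After event 8: stock=38 > 9
  After event 9: stock=18 > 9
  After event 10: stock=7 <= 9 -> ALERT
  After event 11: stock=0 <= 9 -> ALERT
  After event 12: stock=0 <= 9 -> ALERT
  After event 13: stock=0 <= 9 -> ALERT
  After event 14: stock=0 <= 9 -> ALERT
  After event 15: stock=0 <= 9 -> ALERT
  After event 16: stock=38 > 9
Alert events: [10, 11, 12, 13, 14, 15]. Count = 6

Answer: 6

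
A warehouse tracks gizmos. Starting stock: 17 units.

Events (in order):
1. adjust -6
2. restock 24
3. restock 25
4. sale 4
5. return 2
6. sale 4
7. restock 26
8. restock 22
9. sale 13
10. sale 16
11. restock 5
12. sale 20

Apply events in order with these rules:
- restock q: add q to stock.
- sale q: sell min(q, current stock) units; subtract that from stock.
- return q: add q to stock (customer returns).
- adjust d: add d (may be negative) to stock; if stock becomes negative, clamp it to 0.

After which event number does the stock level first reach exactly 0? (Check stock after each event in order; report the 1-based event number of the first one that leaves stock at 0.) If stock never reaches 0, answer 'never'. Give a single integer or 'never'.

Processing events:
Start: stock = 17
  Event 1 (adjust -6): 17 + -6 = 11
  Event 2 (restock 24): 11 + 24 = 35
  Event 3 (restock 25): 35 + 25 = 60
  Event 4 (sale 4): sell min(4,60)=4. stock: 60 - 4 = 56. total_sold = 4
  Event 5 (return 2): 56 + 2 = 58
  Event 6 (sale 4): sell min(4,58)=4. stock: 58 - 4 = 54. total_sold = 8
  Event 7 (restock 26): 54 + 26 = 80
  Event 8 (restock 22): 80 + 22 = 102
  Event 9 (sale 13): sell min(13,102)=13. stock: 102 - 13 = 89. total_sold = 21
  Event 10 (sale 16): sell min(16,89)=16. stock: 89 - 16 = 73. total_sold = 37
  Event 11 (restock 5): 73 + 5 = 78
  Event 12 (sale 20): sell min(20,78)=20. stock: 78 - 20 = 58. total_sold = 57
Final: stock = 58, total_sold = 57

Stock never reaches 0.

Answer: never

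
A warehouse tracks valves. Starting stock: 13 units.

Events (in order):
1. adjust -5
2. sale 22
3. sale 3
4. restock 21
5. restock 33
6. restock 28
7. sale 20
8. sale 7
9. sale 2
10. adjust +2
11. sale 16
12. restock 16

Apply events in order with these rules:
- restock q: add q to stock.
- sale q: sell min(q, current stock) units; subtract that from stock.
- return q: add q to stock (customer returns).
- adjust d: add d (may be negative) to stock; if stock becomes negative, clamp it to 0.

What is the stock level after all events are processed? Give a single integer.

Answer: 55

Derivation:
Processing events:
Start: stock = 13
  Event 1 (adjust -5): 13 + -5 = 8
  Event 2 (sale 22): sell min(22,8)=8. stock: 8 - 8 = 0. total_sold = 8
  Event 3 (sale 3): sell min(3,0)=0. stock: 0 - 0 = 0. total_sold = 8
  Event 4 (restock 21): 0 + 21 = 21
  Event 5 (restock 33): 21 + 33 = 54
  Event 6 (restock 28): 54 + 28 = 82
  Event 7 (sale 20): sell min(20,82)=20. stock: 82 - 20 = 62. total_sold = 28
  Event 8 (sale 7): sell min(7,62)=7. stock: 62 - 7 = 55. total_sold = 35
  Event 9 (sale 2): sell min(2,55)=2. stock: 55 - 2 = 53. total_sold = 37
  Event 10 (adjust +2): 53 + 2 = 55
  Event 11 (sale 16): sell min(16,55)=16. stock: 55 - 16 = 39. total_sold = 53
  Event 12 (restock 16): 39 + 16 = 55
Final: stock = 55, total_sold = 53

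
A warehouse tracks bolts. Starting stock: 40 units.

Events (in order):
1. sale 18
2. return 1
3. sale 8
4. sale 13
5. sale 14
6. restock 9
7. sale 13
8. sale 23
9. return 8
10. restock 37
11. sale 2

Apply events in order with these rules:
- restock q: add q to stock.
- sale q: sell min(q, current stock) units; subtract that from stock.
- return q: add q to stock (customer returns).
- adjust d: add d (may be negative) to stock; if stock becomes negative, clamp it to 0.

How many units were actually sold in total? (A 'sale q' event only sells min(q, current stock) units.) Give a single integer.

Answer: 52

Derivation:
Processing events:
Start: stock = 40
  Event 1 (sale 18): sell min(18,40)=18. stock: 40 - 18 = 22. total_sold = 18
  Event 2 (return 1): 22 + 1 = 23
  Event 3 (sale 8): sell min(8,23)=8. stock: 23 - 8 = 15. total_sold = 26
  Event 4 (sale 13): sell min(13,15)=13. stock: 15 - 13 = 2. total_sold = 39
  Event 5 (sale 14): sell min(14,2)=2. stock: 2 - 2 = 0. total_sold = 41
  Event 6 (restock 9): 0 + 9 = 9
  Event 7 (sale 13): sell min(13,9)=9. stock: 9 - 9 = 0. total_sold = 50
  Event 8 (sale 23): sell min(23,0)=0. stock: 0 - 0 = 0. total_sold = 50
  Event 9 (return 8): 0 + 8 = 8
  Event 10 (restock 37): 8 + 37 = 45
  Event 11 (sale 2): sell min(2,45)=2. stock: 45 - 2 = 43. total_sold = 52
Final: stock = 43, total_sold = 52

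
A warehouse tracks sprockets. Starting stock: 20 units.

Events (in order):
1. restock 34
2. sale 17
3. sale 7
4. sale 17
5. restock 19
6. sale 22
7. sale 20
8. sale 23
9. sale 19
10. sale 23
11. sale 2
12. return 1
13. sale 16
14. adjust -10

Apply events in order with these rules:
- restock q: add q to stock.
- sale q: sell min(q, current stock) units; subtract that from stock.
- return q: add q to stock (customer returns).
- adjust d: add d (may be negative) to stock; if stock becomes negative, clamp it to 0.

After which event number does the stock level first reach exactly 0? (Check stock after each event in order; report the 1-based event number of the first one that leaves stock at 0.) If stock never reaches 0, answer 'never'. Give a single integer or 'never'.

Answer: 7

Derivation:
Processing events:
Start: stock = 20
  Event 1 (restock 34): 20 + 34 = 54
  Event 2 (sale 17): sell min(17,54)=17. stock: 54 - 17 = 37. total_sold = 17
  Event 3 (sale 7): sell min(7,37)=7. stock: 37 - 7 = 30. total_sold = 24
  Event 4 (sale 17): sell min(17,30)=17. stock: 30 - 17 = 13. total_sold = 41
  Event 5 (restock 19): 13 + 19 = 32
  Event 6 (sale 22): sell min(22,32)=22. stock: 32 - 22 = 10. total_sold = 63
  Event 7 (sale 20): sell min(20,10)=10. stock: 10 - 10 = 0. total_sold = 73
  Event 8 (sale 23): sell min(23,0)=0. stock: 0 - 0 = 0. total_sold = 73
  Event 9 (sale 19): sell min(19,0)=0. stock: 0 - 0 = 0. total_sold = 73
  Event 10 (sale 23): sell min(23,0)=0. stock: 0 - 0 = 0. total_sold = 73
  Event 11 (sale 2): sell min(2,0)=0. stock: 0 - 0 = 0. total_sold = 73
  Event 12 (return 1): 0 + 1 = 1
  Event 13 (sale 16): sell min(16,1)=1. stock: 1 - 1 = 0. total_sold = 74
  Event 14 (adjust -10): 0 + -10 = 0 (clamped to 0)
Final: stock = 0, total_sold = 74

First zero at event 7.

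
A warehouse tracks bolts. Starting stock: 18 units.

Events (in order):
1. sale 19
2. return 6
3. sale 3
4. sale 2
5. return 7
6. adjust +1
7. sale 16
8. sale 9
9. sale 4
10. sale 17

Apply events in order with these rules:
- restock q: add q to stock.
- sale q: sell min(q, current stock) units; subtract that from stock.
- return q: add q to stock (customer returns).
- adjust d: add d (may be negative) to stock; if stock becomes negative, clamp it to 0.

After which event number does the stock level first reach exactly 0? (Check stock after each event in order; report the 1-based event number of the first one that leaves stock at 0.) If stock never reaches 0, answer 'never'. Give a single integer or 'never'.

Answer: 1

Derivation:
Processing events:
Start: stock = 18
  Event 1 (sale 19): sell min(19,18)=18. stock: 18 - 18 = 0. total_sold = 18
  Event 2 (return 6): 0 + 6 = 6
  Event 3 (sale 3): sell min(3,6)=3. stock: 6 - 3 = 3. total_sold = 21
  Event 4 (sale 2): sell min(2,3)=2. stock: 3 - 2 = 1. total_sold = 23
  Event 5 (return 7): 1 + 7 = 8
  Event 6 (adjust +1): 8 + 1 = 9
  Event 7 (sale 16): sell min(16,9)=9. stock: 9 - 9 = 0. total_sold = 32
  Event 8 (sale 9): sell min(9,0)=0. stock: 0 - 0 = 0. total_sold = 32
  Event 9 (sale 4): sell min(4,0)=0. stock: 0 - 0 = 0. total_sold = 32
  Event 10 (sale 17): sell min(17,0)=0. stock: 0 - 0 = 0. total_sold = 32
Final: stock = 0, total_sold = 32

First zero at event 1.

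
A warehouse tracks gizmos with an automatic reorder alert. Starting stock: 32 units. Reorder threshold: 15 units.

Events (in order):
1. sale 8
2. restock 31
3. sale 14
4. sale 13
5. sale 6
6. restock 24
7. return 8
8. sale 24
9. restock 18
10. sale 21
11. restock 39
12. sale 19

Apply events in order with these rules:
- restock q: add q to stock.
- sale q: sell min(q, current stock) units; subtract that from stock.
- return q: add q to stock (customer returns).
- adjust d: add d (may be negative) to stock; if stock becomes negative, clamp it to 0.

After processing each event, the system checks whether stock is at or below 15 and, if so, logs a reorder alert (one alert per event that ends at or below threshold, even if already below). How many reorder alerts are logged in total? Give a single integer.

Processing events:
Start: stock = 32
  Event 1 (sale 8): sell min(8,32)=8. stock: 32 - 8 = 24. total_sold = 8
  Event 2 (restock 31): 24 + 31 = 55
  Event 3 (sale 14): sell min(14,55)=14. stock: 55 - 14 = 41. total_sold = 22
  Event 4 (sale 13): sell min(13,41)=13. stock: 41 - 13 = 28. total_sold = 35
  Event 5 (sale 6): sell min(6,28)=6. stock: 28 - 6 = 22. total_sold = 41
  Event 6 (restock 24): 22 + 24 = 46
  Event 7 (return 8): 46 + 8 = 54
  Event 8 (sale 24): sell min(24,54)=24. stock: 54 - 24 = 30. total_sold = 65
  Event 9 (restock 18): 30 + 18 = 48
  Event 10 (sale 21): sell min(21,48)=21. stock: 48 - 21 = 27. total_sold = 86
  Event 11 (restock 39): 27 + 39 = 66
  Event 12 (sale 19): sell min(19,66)=19. stock: 66 - 19 = 47. total_sold = 105
Final: stock = 47, total_sold = 105

Checking against threshold 15:
  After event 1: stock=24 > 15
  After event 2: stock=55 > 15
  After event 3: stock=41 > 15
  After event 4: stock=28 > 15
  After event 5: stock=22 > 15
  After event 6: stock=46 > 15
  After event 7: stock=54 > 15
  After event 8: stock=30 > 15
  After event 9: stock=48 > 15
  After event 10: stock=27 > 15
  After event 11: stock=66 > 15
  After event 12: stock=47 > 15
Alert events: []. Count = 0

Answer: 0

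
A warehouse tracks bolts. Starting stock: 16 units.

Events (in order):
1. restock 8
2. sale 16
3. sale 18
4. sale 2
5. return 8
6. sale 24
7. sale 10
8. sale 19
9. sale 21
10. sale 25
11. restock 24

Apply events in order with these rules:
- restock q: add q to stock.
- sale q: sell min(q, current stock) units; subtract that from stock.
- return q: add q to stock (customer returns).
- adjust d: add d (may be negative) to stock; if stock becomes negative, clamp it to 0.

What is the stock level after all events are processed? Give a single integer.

Processing events:
Start: stock = 16
  Event 1 (restock 8): 16 + 8 = 24
  Event 2 (sale 16): sell min(16,24)=16. stock: 24 - 16 = 8. total_sold = 16
  Event 3 (sale 18): sell min(18,8)=8. stock: 8 - 8 = 0. total_sold = 24
  Event 4 (sale 2): sell min(2,0)=0. stock: 0 - 0 = 0. total_sold = 24
  Event 5 (return 8): 0 + 8 = 8
  Event 6 (sale 24): sell min(24,8)=8. stock: 8 - 8 = 0. total_sold = 32
  Event 7 (sale 10): sell min(10,0)=0. stock: 0 - 0 = 0. total_sold = 32
  Event 8 (sale 19): sell min(19,0)=0. stock: 0 - 0 = 0. total_sold = 32
  Event 9 (sale 21): sell min(21,0)=0. stock: 0 - 0 = 0. total_sold = 32
  Event 10 (sale 25): sell min(25,0)=0. stock: 0 - 0 = 0. total_sold = 32
  Event 11 (restock 24): 0 + 24 = 24
Final: stock = 24, total_sold = 32

Answer: 24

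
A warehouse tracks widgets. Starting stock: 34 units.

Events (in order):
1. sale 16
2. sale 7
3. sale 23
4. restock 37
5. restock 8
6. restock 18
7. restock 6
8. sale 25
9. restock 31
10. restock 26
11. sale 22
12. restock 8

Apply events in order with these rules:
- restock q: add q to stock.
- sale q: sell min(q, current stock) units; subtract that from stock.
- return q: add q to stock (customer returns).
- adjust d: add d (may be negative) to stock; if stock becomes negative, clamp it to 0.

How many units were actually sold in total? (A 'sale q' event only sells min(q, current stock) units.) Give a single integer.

Processing events:
Start: stock = 34
  Event 1 (sale 16): sell min(16,34)=16. stock: 34 - 16 = 18. total_sold = 16
  Event 2 (sale 7): sell min(7,18)=7. stock: 18 - 7 = 11. total_sold = 23
  Event 3 (sale 23): sell min(23,11)=11. stock: 11 - 11 = 0. total_sold = 34
  Event 4 (restock 37): 0 + 37 = 37
  Event 5 (restock 8): 37 + 8 = 45
  Event 6 (restock 18): 45 + 18 = 63
  Event 7 (restock 6): 63 + 6 = 69
  Event 8 (sale 25): sell min(25,69)=25. stock: 69 - 25 = 44. total_sold = 59
  Event 9 (restock 31): 44 + 31 = 75
  Event 10 (restock 26): 75 + 26 = 101
  Event 11 (sale 22): sell min(22,101)=22. stock: 101 - 22 = 79. total_sold = 81
  Event 12 (restock 8): 79 + 8 = 87
Final: stock = 87, total_sold = 81

Answer: 81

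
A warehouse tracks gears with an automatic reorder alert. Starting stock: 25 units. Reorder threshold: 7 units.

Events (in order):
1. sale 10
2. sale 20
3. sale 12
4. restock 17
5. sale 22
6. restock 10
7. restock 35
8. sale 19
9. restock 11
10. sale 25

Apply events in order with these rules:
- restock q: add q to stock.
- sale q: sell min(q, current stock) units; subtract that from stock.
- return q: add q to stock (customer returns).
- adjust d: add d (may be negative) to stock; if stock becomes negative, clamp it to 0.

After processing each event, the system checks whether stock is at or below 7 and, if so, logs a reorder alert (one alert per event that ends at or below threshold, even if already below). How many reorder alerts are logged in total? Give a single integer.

Answer: 3

Derivation:
Processing events:
Start: stock = 25
  Event 1 (sale 10): sell min(10,25)=10. stock: 25 - 10 = 15. total_sold = 10
  Event 2 (sale 20): sell min(20,15)=15. stock: 15 - 15 = 0. total_sold = 25
  Event 3 (sale 12): sell min(12,0)=0. stock: 0 - 0 = 0. total_sold = 25
  Event 4 (restock 17): 0 + 17 = 17
  Event 5 (sale 22): sell min(22,17)=17. stock: 17 - 17 = 0. total_sold = 42
  Event 6 (restock 10): 0 + 10 = 10
  Event 7 (restock 35): 10 + 35 = 45
  Event 8 (sale 19): sell min(19,45)=19. stock: 45 - 19 = 26. total_sold = 61
  Event 9 (restock 11): 26 + 11 = 37
  Event 10 (sale 25): sell min(25,37)=25. stock: 37 - 25 = 12. total_sold = 86
Final: stock = 12, total_sold = 86

Checking against threshold 7:
  After event 1: stock=15 > 7
  After event 2: stock=0 <= 7 -> ALERT
  After event 3: stock=0 <= 7 -> ALERT
  After event 4: stock=17 > 7
  After event 5: stock=0 <= 7 -> ALERT
  After event 6: stock=10 > 7
  After event 7: stock=45 > 7
  After event 8: stock=26 > 7
  After event 9: stock=37 > 7
  After event 10: stock=12 > 7
Alert events: [2, 3, 5]. Count = 3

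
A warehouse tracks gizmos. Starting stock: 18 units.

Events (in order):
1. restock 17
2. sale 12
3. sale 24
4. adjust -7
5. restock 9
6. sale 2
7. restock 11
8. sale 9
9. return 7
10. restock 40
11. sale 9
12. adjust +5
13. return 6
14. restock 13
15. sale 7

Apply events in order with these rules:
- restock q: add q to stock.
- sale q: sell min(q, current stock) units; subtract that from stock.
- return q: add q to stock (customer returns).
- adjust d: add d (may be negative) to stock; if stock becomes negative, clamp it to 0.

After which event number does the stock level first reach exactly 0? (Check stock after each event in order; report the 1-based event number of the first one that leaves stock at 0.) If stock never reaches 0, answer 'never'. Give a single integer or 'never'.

Answer: 3

Derivation:
Processing events:
Start: stock = 18
  Event 1 (restock 17): 18 + 17 = 35
  Event 2 (sale 12): sell min(12,35)=12. stock: 35 - 12 = 23. total_sold = 12
  Event 3 (sale 24): sell min(24,23)=23. stock: 23 - 23 = 0. total_sold = 35
  Event 4 (adjust -7): 0 + -7 = 0 (clamped to 0)
  Event 5 (restock 9): 0 + 9 = 9
  Event 6 (sale 2): sell min(2,9)=2. stock: 9 - 2 = 7. total_sold = 37
  Event 7 (restock 11): 7 + 11 = 18
  Event 8 (sale 9): sell min(9,18)=9. stock: 18 - 9 = 9. total_sold = 46
  Event 9 (return 7): 9 + 7 = 16
  Event 10 (restock 40): 16 + 40 = 56
  Event 11 (sale 9): sell min(9,56)=9. stock: 56 - 9 = 47. total_sold = 55
  Event 12 (adjust +5): 47 + 5 = 52
  Event 13 (return 6): 52 + 6 = 58
  Event 14 (restock 13): 58 + 13 = 71
  Event 15 (sale 7): sell min(7,71)=7. stock: 71 - 7 = 64. total_sold = 62
Final: stock = 64, total_sold = 62

First zero at event 3.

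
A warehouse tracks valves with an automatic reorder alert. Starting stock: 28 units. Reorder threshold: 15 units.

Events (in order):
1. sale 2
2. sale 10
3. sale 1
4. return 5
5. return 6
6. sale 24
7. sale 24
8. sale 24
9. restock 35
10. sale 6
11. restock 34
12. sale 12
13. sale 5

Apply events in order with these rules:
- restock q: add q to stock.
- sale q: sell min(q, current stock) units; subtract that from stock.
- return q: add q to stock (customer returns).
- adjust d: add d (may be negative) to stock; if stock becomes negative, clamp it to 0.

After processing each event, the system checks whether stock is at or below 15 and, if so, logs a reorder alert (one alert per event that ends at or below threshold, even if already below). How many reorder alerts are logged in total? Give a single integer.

Processing events:
Start: stock = 28
  Event 1 (sale 2): sell min(2,28)=2. stock: 28 - 2 = 26. total_sold = 2
  Event 2 (sale 10): sell min(10,26)=10. stock: 26 - 10 = 16. total_sold = 12
  Event 3 (sale 1): sell min(1,16)=1. stock: 16 - 1 = 15. total_sold = 13
  Event 4 (return 5): 15 + 5 = 20
  Event 5 (return 6): 20 + 6 = 26
  Event 6 (sale 24): sell min(24,26)=24. stock: 26 - 24 = 2. total_sold = 37
  Event 7 (sale 24): sell min(24,2)=2. stock: 2 - 2 = 0. total_sold = 39
  Event 8 (sale 24): sell min(24,0)=0. stock: 0 - 0 = 0. total_sold = 39
  Event 9 (restock 35): 0 + 35 = 35
  Event 10 (sale 6): sell min(6,35)=6. stock: 35 - 6 = 29. total_sold = 45
  Event 11 (restock 34): 29 + 34 = 63
  Event 12 (sale 12): sell min(12,63)=12. stock: 63 - 12 = 51. total_sold = 57
  Event 13 (sale 5): sell min(5,51)=5. stock: 51 - 5 = 46. total_sold = 62
Final: stock = 46, total_sold = 62

Checking against threshold 15:
  After event 1: stock=26 > 15
  After event 2: stock=16 > 15
  After event 3: stock=15 <= 15 -> ALERT
  After event 4: stock=20 > 15
  After event 5: stock=26 > 15
  After event 6: stock=2 <= 15 -> ALERT
  After event 7: stock=0 <= 15 -> ALERT
  After event 8: stock=0 <= 15 -> ALERT
  After event 9: stock=35 > 15
  After event 10: stock=29 > 15
  After event 11: stock=63 > 15
  After event 12: stock=51 > 15
  After event 13: stock=46 > 15
Alert events: [3, 6, 7, 8]. Count = 4

Answer: 4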